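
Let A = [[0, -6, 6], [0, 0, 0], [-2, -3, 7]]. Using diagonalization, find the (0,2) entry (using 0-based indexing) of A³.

222

Characteristic polynomial: s^3 - 7s^2 + 12s = s(s - 4)(s - 3), so the eigenvalues are 0, 3, 4.
s=4: eigenvector (-3, 0, -2).
s=0: eigenvector (2, 1, 1).
s=3: eigenvector (2, 0, 1).
P = [[-3, 2, 2], [0, 1, 0], [-2, 1, 1]], D = diag(4, 0, 3), P⁻¹ = [[1, 0, -2], [0, 1, 0], [2, -1, -3]].
A³ = P·diag(64, 0, 27)·P⁻¹ = [[-84, -54, 222], [0, 0, 0], [-74, -27, 175]].
The requested entry is 222.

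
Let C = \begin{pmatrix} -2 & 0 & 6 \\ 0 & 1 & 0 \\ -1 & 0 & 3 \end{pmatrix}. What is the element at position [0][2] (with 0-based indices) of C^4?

6

Characteristic polynomial: r^3 - 2r^2 + r = r(r - 1)^2, so the eigenvalues are 0, 1, 1.
r=0: eigenvector (3, 0, 1).
r=1: eigenvector (0, 1, 0).
r=1: eigenvector (2, 0, 1).
P = [[3, 0, 2], [0, 1, 0], [1, 0, 1]], D = diag(0, 1, 1), P⁻¹ = [[1, 0, -2], [0, 1, 0], [-1, 0, 3]].
C⁴ = P·diag(0, 1, 1)·P⁻¹ = [[-2, 0, 6], [0, 1, 0], [-1, 0, 3]].
The requested entry is 6.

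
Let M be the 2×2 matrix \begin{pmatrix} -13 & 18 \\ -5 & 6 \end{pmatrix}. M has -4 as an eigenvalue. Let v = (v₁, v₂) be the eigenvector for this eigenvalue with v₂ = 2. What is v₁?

M + 4I = [[-9, 18], [-5, 10]].
Solving (M + 4I)v = 0 gives the eigenspace spanned by (4, 2).
With v₂ = 2, v = (4, 2), so v₁ = 4.

4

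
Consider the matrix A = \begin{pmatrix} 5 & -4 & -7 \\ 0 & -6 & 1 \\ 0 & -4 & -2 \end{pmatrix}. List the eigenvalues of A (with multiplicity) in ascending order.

Characteristic polynomial: p(μ) = μ^3 + 3μ^2 - 24μ - 80 = (μ - 5)(μ + 4)^2.
Roots (with multiplicity): -4, -4, 5.

-4, -4, 5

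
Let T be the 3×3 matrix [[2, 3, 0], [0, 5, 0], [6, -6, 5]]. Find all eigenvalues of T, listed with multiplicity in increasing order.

2, 5, 5

Characteristic polynomial: p(μ) = μ^3 - 12μ^2 + 45μ - 50 = (μ - 5)^2(μ - 2).
Roots (with multiplicity): 2, 5, 5.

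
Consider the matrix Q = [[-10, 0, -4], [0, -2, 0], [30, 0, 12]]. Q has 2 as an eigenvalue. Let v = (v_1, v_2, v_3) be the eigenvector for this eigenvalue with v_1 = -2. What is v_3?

Q − 2I = [[-12, 0, -4], [0, -4, 0], [30, 0, 10]].
Solving (Q − 2I)v = 0 gives the eigenspace spanned by (-2, 0, 6).
With v_1 = -2, v = (-2, 0, 6), so v_3 = 6.

6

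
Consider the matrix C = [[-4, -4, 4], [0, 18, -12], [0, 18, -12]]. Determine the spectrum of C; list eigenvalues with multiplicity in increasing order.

Characteristic polynomial: p(r) = r^3 - 2r^2 - 24r = r(r - 6)(r + 4).
Roots (with multiplicity): -4, 0, 6.

-4, 0, 6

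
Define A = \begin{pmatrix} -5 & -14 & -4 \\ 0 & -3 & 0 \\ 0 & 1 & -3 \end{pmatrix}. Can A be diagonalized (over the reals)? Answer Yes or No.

No

Characteristic polynomial: p(r) = r^3 + 11r^2 + 39r + 45 = (r + 3)^2(r + 5).
r = -3 has algebraic multiplicity 2; rank(A + 3I) = 2, so geometric multiplicity = 1.
Geometric multiplicity < algebraic multiplicity, so A is not diagonalizable.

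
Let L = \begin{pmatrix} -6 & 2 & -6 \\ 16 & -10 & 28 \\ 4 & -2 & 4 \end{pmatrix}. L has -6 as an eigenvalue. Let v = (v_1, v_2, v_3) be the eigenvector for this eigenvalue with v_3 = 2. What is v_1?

L + 6I = [[0, 2, -6], [16, -4, 28], [4, -2, 10]].
Solving (L + 6I)v = 0 gives the eigenspace spanned by (-2, 6, 2).
With v_3 = 2, v = (-2, 6, 2), so v_1 = -2.

-2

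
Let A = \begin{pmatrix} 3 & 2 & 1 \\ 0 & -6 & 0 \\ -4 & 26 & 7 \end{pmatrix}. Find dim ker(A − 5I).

1

A − 5I = [[-2, 2, 1], [0, -11, 0], [-4, 26, 2]].
This matrix has rank 2, so its null space has dimension 3 − 2 = 1.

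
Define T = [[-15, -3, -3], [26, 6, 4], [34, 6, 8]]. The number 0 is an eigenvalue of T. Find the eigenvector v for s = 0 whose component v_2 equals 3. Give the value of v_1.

T = [[-15, -3, -3], [26, 6, 4], [34, 6, 8]].
Solving (T)v = 0 gives the eigenspace spanned by (-1, 3, 2).
With v_2 = 3, v = (-1, 3, 2), so v_1 = -1.

-1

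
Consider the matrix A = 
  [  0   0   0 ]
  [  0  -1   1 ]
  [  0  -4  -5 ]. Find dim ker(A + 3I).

1

A + 3I = [[3, 0, 0], [0, 2, 1], [0, -4, -2]].
This matrix has rank 2, so its null space has dimension 3 − 2 = 1.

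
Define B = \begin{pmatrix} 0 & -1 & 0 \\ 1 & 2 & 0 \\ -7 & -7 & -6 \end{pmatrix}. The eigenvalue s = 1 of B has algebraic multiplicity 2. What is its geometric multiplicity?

1

B − 1I = [[-1, -1, 0], [1, 1, 0], [-7, -7, -7]].
This matrix has rank 2, so its null space has dimension 3 − 2 = 1.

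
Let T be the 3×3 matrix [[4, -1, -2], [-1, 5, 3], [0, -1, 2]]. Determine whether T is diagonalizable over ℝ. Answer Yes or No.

Characteristic polynomial: p(r) = r^3 - 11r^2 + 40r - 48 = (r - 4)^2(r - 3).
r = 4 has algebraic multiplicity 2; rank(T − 4I) = 2, so geometric multiplicity = 1.
Geometric multiplicity < algebraic multiplicity, so T is not diagonalizable.

No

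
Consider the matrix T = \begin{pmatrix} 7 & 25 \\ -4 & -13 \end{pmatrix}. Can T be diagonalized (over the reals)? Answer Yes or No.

No

Characteristic polynomial: p(s) = s^2 + 6s + 9 = (s + 3)^2.
s = -3 has algebraic multiplicity 2; rank(T + 3I) = 1, so geometric multiplicity = 1.
Geometric multiplicity < algebraic multiplicity, so T is not diagonalizable.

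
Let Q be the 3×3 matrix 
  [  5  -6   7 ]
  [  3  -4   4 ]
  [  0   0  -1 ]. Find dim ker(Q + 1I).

1

Q + 1I = [[6, -6, 7], [3, -3, 4], [0, 0, 0]].
This matrix has rank 2, so its null space has dimension 3 − 2 = 1.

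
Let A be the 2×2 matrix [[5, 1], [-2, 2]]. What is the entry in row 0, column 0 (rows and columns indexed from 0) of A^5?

1805

Characteristic polynomial: μ^2 - 7μ + 12 = (μ - 4)(μ - 3), so the eigenvalues are 3, 4.
μ=4: eigenvector (1, -1).
μ=3: eigenvector (-1, 2).
P = [[1, -1], [-1, 2]], D = diag(4, 3), P⁻¹ = [[2, 1], [1, 1]].
A⁵ = P·diag(1024, 243)·P⁻¹ = [[1805, 781], [-1562, -538]].
The requested entry is 1805.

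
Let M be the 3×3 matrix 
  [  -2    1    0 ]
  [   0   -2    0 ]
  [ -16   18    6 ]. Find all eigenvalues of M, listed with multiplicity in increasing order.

Characteristic polynomial: p(s) = s^3 - 2s^2 - 20s - 24 = (s - 6)(s + 2)^2.
Roots (with multiplicity): -2, -2, 6.

-2, -2, 6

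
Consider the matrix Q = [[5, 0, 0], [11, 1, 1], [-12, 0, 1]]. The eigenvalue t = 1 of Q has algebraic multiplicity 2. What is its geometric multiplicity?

Q − 1I = [[4, 0, 0], [11, 0, 1], [-12, 0, 0]].
This matrix has rank 2, so its null space has dimension 3 − 2 = 1.

1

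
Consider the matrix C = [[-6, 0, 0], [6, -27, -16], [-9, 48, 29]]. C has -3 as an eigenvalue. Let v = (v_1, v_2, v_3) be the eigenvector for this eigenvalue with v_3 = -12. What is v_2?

8

C + 3I = [[-3, 0, 0], [6, -24, -16], [-9, 48, 32]].
Solving (C + 3I)v = 0 gives the eigenspace spanned by (0, 8, -12).
With v_3 = -12, v = (0, 8, -12), so v_2 = 8.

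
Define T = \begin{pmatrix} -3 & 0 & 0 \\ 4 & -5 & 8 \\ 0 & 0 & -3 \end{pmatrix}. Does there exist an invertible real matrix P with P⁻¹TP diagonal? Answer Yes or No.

Characteristic polynomial: p(λ) = λ^3 + 11λ^2 + 39λ + 45 = (λ + 3)^2(λ + 5).
λ = -3 has algebraic multiplicity 2; rank(T + 3I) = 1, so geometric multiplicity = 2.
Every eigenvalue has geometric = algebraic multiplicity, so T is diagonalizable.

Yes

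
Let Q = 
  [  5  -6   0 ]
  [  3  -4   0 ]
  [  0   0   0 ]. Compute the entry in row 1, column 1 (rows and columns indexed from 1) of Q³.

Characteristic polynomial: s^3 - s^2 - 2s = s(s - 2)(s + 1), so the eigenvalues are -1, 0, 2.
s=-1: eigenvector (1, 1, 0).
s=2: eigenvector (-2, -1, 0).
s=0: eigenvector (0, 0, 1).
P = [[1, -2, 0], [1, -1, 0], [0, 0, 1]], D = diag(-1, 2, 0), P⁻¹ = [[-1, 2, 0], [-1, 1, 0], [0, 0, 1]].
Q³ = P·diag(-1, 8, 0)·P⁻¹ = [[17, -18, 0], [9, -10, 0], [0, 0, 0]].
The requested entry is 17.

17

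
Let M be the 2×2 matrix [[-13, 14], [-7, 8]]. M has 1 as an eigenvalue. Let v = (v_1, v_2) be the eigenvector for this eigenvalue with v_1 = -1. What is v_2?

M − 1I = [[-14, 14], [-7, 7]].
Solving (M − 1I)v = 0 gives the eigenspace spanned by (-1, -1).
With v_1 = -1, v = (-1, -1), so v_2 = -1.

-1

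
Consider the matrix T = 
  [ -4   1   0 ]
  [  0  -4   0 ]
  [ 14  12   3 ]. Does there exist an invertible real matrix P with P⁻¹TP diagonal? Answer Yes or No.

Characteristic polynomial: p(s) = s^3 + 5s^2 - 8s - 48 = (s - 3)(s + 4)^2.
s = -4 has algebraic multiplicity 2; rank(T + 4I) = 2, so geometric multiplicity = 1.
Geometric multiplicity < algebraic multiplicity, so T is not diagonalizable.

No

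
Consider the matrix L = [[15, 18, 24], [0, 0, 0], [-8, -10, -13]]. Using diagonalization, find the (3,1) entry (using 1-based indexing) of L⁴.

Characteristic polynomial: μ^3 - 2μ^2 - 3μ = μ(μ - 3)(μ + 1), so the eigenvalues are -1, 0, 3.
μ=-1: eigenvector (3, 0, -2).
μ=0: eigenvector (2, 1, -2).
μ=3: eigenvector (2, 0, -1).
P = [[3, 2, 2], [0, 1, 0], [-2, -2, -1]], D = diag(-1, 0, 3), P⁻¹ = [[-1, -2, -2], [0, 1, 0], [2, 2, 3]].
L⁴ = P·diag(1, 0, 81)·P⁻¹ = [[321, 318, 480], [0, 0, 0], [-160, -158, -239]].
The requested entry is -160.

-160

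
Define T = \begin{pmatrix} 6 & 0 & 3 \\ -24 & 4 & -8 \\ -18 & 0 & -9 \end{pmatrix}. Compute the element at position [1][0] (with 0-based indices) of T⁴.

Characteristic polynomial: λ^3 - λ^2 - 12λ = λ(λ - 4)(λ + 3), so the eigenvalues are -3, 0, 4.
λ=0: eigenvector (1, 2, -2).
λ=-3: eigenvector (-1, 0, 3).
λ=4: eigenvector (0, 1, 0).
P = [[1, -1, 0], [2, 0, 1], [-2, 3, 0]], D = diag(0, -3, 4), P⁻¹ = [[3, 0, 1], [2, 0, 1], [-6, 1, -2]].
T⁴ = P·diag(0, 81, 256)·P⁻¹ = [[-162, 0, -81], [-1536, 256, -512], [486, 0, 243]].
The requested entry is -1536.

-1536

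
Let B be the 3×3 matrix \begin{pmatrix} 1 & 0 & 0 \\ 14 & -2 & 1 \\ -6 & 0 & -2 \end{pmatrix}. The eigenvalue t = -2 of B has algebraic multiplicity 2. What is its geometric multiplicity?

B + 2I = [[3, 0, 0], [14, 0, 1], [-6, 0, 0]].
This matrix has rank 2, so its null space has dimension 3 − 2 = 1.

1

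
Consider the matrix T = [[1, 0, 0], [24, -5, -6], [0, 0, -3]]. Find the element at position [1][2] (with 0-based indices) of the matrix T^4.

Characteristic polynomial: s^3 + 7s^2 + 7s - 15 = (s - 1)(s + 3)(s + 5), so the eigenvalues are -5, -3, 1.
s=-3: eigenvector (0, -3, 1).
s=-5: eigenvector (0, 1, 0).
s=1: eigenvector (1, 4, 0).
P = [[0, 0, 1], [-3, 1, 4], [1, 0, 0]], D = diag(-3, -5, 1), P⁻¹ = [[0, 0, 1], [-4, 1, 3], [1, 0, 0]].
T⁴ = P·diag(81, 625, 1)·P⁻¹ = [[1, 0, 0], [-2496, 625, 1632], [0, 0, 81]].
The requested entry is 1632.

1632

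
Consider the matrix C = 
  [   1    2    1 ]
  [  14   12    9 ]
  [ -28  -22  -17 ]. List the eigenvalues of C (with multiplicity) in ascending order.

-6, 1, 1

Characteristic polynomial: p(λ) = λ^3 + 4λ^2 - 11λ + 6 = (λ - 1)^2(λ + 6).
Roots (with multiplicity): -6, 1, 1.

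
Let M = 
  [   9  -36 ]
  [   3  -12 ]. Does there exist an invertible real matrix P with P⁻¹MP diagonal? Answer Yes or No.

Yes

Characteristic polynomial: p(t) = t^2 + 3t = t(t + 3).
All 2 eigenvalues are distinct, so M is diagonalizable.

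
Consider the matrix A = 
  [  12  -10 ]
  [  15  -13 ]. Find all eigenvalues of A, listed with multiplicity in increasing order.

-3, 2

Characteristic polynomial: p(λ) = λ^2 + λ - 6 = (λ - 2)(λ + 3).
Roots (with multiplicity): -3, 2.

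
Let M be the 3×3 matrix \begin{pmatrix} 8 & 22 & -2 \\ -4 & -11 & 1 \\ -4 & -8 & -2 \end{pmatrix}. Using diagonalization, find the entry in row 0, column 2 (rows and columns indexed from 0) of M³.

Characteristic polynomial: μ^3 + 5μ^2 + 6μ = μ(μ + 2)(μ + 3), so the eigenvalues are -3, -2, 0.
μ=0: eigenvector (5, -2, -2).
μ=-3: eigenvector (-2, 1, 0).
μ=-2: eigenvector (-2, 1, 1).
P = [[5, -2, -2], [-2, 1, 1], [-2, 0, 1]], D = diag(0, -3, -2), P⁻¹ = [[1, 2, 0], [0, 1, -1], [2, 4, 1]].
M³ = P·diag(0, -27, -8)·P⁻¹ = [[32, 118, -38], [-16, -59, 19], [-16, -32, -8]].
The requested entry is -38.

-38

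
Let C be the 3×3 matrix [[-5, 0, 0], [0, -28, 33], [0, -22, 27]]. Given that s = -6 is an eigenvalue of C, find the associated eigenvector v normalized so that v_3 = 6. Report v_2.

C + 6I = [[1, 0, 0], [0, -22, 33], [0, -22, 33]].
Solving (C + 6I)v = 0 gives the eigenspace spanned by (0, 9, 6).
With v_3 = 6, v = (0, 9, 6), so v_2 = 9.

9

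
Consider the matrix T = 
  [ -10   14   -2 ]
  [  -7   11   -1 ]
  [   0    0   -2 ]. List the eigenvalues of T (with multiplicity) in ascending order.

Characteristic polynomial: p(r) = r^3 + r^2 - 14r - 24 = (r - 4)(r + 2)(r + 3).
Roots (with multiplicity): -3, -2, 4.

-3, -2, 4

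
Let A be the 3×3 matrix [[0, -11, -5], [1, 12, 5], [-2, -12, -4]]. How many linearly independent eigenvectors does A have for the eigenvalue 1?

A − 1I = [[-1, -11, -5], [1, 11, 5], [-2, -12, -5]].
This matrix has rank 2, so its null space has dimension 3 − 2 = 1.

1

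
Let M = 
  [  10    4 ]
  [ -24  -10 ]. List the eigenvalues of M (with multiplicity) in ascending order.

-2, 2

Characteristic polynomial: p(t) = t^2 - 4 = (t - 2)(t + 2).
Roots (with multiplicity): -2, 2.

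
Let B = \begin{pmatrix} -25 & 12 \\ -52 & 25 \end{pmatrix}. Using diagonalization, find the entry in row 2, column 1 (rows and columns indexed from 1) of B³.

-52

Characteristic polynomial: r^2 - 1 = (r - 1)(r + 1), so the eigenvalues are -1, 1.
r=-1: eigenvector (1, 2).
r=1: eigenvector (6, 13).
P = [[1, 6], [2, 13]], D = diag(-1, 1), P⁻¹ = [[13, -6], [-2, 1]].
B³ = P·diag(-1, 1)·P⁻¹ = [[-25, 12], [-52, 25]].
The requested entry is -52.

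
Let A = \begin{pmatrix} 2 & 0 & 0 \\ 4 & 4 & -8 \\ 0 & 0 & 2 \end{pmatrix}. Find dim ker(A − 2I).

A − 2I = [[0, 0, 0], [4, 2, -8], [0, 0, 0]].
This matrix has rank 1, so its null space has dimension 3 − 1 = 2.

2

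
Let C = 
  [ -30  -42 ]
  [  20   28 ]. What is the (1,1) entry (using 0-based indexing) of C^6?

Characteristic polynomial: s^2 + 2s = s(s + 2), so the eigenvalues are -2, 0.
s=-2: eigenvector (3, -2).
s=0: eigenvector (-7, 5).
P = [[3, -7], [-2, 5]], D = diag(-2, 0), P⁻¹ = [[5, 7], [2, 3]].
C⁶ = P·diag(64, 0)·P⁻¹ = [[960, 1344], [-640, -896]].
The requested entry is -896.

-896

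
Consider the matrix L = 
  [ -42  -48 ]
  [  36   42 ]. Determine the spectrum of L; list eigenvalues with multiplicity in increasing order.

-6, 6

Characteristic polynomial: p(r) = r^2 - 36 = (r - 6)(r + 6).
Roots (with multiplicity): -6, 6.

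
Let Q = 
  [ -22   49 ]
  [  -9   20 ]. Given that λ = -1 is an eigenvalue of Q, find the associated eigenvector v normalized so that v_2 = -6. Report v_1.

Q + 1I = [[-21, 49], [-9, 21]].
Solving (Q + 1I)v = 0 gives the eigenspace spanned by (-14, -6).
With v_2 = -6, v = (-14, -6), so v_1 = -14.

-14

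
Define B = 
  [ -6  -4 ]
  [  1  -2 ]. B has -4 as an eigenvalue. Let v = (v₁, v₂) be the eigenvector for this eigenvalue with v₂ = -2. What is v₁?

B + 4I = [[-2, -4], [1, 2]].
Solving (B + 4I)v = 0 gives the eigenspace spanned by (4, -2).
With v₂ = -2, v = (4, -2), so v₁ = 4.

4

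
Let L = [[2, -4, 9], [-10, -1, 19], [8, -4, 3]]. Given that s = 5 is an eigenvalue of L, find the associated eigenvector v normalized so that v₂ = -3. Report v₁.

L − 5I = [[-3, -4, 9], [-10, -6, 19], [8, -4, -2]].
Solving (L − 5I)v = 0 gives the eigenspace spanned by (-2, -3, -2).
With v₂ = -3, v = (-2, -3, -2), so v₁ = -2.

-2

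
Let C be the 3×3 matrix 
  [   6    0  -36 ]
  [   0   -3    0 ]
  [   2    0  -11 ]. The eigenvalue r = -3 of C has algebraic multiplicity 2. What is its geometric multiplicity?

2

C + 3I = [[9, 0, -36], [0, 0, 0], [2, 0, -8]].
This matrix has rank 1, so its null space has dimension 3 − 1 = 2.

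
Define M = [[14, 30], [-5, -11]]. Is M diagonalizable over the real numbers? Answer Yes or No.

Yes

Characteristic polynomial: p(r) = r^2 - 3r - 4 = (r - 4)(r + 1).
All 2 eigenvalues are distinct, so M is diagonalizable.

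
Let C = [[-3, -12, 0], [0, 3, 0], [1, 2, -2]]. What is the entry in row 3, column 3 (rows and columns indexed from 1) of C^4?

Characteristic polynomial: λ^3 + 2λ^2 - 9λ - 18 = (λ - 3)(λ + 2)(λ + 3), so the eigenvalues are -3, -2, 3.
λ=3: eigenvector (-2, 1, 0).
λ=-3: eigenvector (1, 0, -1).
λ=-2: eigenvector (0, 0, 1).
P = [[-2, 1, 0], [1, 0, 0], [0, -1, 1]], D = diag(3, -3, -2), P⁻¹ = [[0, 1, 0], [1, 2, 0], [1, 2, 1]].
C⁴ = P·diag(81, 81, 16)·P⁻¹ = [[81, 0, 0], [0, 81, 0], [-65, -130, 16]].
The requested entry is 16.

16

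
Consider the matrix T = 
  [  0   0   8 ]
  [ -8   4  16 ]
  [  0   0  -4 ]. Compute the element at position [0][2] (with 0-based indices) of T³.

Characteristic polynomial: s^3 - 16s = s(s - 4)(s + 4), so the eigenvalues are -4, 0, 4.
s=0: eigenvector (1, 2, 0).
s=4: eigenvector (0, 1, 0).
s=-4: eigenvector (-2, -4, 1).
P = [[1, 0, -2], [2, 1, -4], [0, 0, 1]], D = diag(0, 4, -4), P⁻¹ = [[1, 0, 2], [-2, 1, 0], [0, 0, 1]].
T³ = P·diag(0, 64, -64)·P⁻¹ = [[0, 0, 128], [-128, 64, 256], [0, 0, -64]].
The requested entry is 128.

128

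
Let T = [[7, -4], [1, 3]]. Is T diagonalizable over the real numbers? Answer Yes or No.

Characteristic polynomial: p(λ) = λ^2 - 10λ + 25 = (λ - 5)^2.
λ = 5 has algebraic multiplicity 2; rank(T − 5I) = 1, so geometric multiplicity = 1.
Geometric multiplicity < algebraic multiplicity, so T is not diagonalizable.

No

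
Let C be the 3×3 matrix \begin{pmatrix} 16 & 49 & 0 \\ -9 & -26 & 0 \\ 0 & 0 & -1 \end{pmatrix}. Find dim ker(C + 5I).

C + 5I = [[21, 49, 0], [-9, -21, 0], [0, 0, 4]].
This matrix has rank 2, so its null space has dimension 3 − 2 = 1.

1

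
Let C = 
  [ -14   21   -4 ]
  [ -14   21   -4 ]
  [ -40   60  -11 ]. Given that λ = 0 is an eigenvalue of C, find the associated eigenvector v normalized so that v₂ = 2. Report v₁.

3

C = [[-14, 21, -4], [-14, 21, -4], [-40, 60, -11]].
Solving (C)v = 0 gives the eigenspace spanned by (3, 2, 0).
With v₂ = 2, v = (3, 2, 0), so v₁ = 3.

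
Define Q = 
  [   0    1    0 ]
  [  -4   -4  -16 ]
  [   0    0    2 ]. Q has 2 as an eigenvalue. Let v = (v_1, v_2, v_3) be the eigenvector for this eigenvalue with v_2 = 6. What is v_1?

Q − 2I = [[-2, 1, 0], [-4, -6, -16], [0, 0, 0]].
Solving (Q − 2I)v = 0 gives the eigenspace spanned by (3, 6, -3).
With v_2 = 6, v = (3, 6, -3), so v_1 = 3.

3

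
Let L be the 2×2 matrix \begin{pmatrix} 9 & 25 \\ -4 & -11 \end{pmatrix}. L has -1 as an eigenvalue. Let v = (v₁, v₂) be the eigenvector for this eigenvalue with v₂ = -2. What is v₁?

L + 1I = [[10, 25], [-4, -10]].
Solving (L + 1I)v = 0 gives the eigenspace spanned by (5, -2).
With v₂ = -2, v = (5, -2), so v₁ = 5.

5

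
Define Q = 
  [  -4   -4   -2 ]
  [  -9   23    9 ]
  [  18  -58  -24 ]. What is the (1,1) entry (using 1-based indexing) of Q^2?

Characteristic polynomial: r^3 + 5r^2 - 26r - 120 = (r - 5)(r + 4)(r + 6), so the eigenvalues are -6, -4, 5.
r=-4: eigenvector (1, 1, -2).
r=5: eigenvector (0, 1, -2).
r=-6: eigenvector (1, 0, 1).
P = [[1, 0, 1], [1, 1, 0], [-2, -2, 1]], D = diag(-4, 5, -6), P⁻¹ = [[1, -2, -1], [-1, 3, 1], [0, 2, 1]].
Q² = P·diag(16, 25, 36)·P⁻¹ = [[16, 40, 20], [-9, 43, 9], [18, -14, 18]].
The requested entry is 16.

16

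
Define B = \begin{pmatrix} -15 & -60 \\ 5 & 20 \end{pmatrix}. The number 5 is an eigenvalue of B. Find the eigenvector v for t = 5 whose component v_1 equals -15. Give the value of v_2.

B − 5I = [[-20, -60], [5, 15]].
Solving (B − 5I)v = 0 gives the eigenspace spanned by (-15, 5).
With v_1 = -15, v = (-15, 5), so v_2 = 5.

5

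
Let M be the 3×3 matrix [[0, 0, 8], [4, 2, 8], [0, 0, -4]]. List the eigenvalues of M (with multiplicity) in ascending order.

Characteristic polynomial: p(λ) = λ^3 + 2λ^2 - 8λ = λ(λ - 2)(λ + 4).
Roots (with multiplicity): -4, 0, 2.

-4, 0, 2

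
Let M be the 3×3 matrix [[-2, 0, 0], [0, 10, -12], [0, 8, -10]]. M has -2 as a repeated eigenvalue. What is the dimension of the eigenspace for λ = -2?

M + 2I = [[0, 0, 0], [0, 12, -12], [0, 8, -8]].
This matrix has rank 1, so its null space has dimension 3 − 1 = 2.

2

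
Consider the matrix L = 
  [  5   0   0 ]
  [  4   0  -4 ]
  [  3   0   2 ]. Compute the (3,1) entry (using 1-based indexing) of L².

21

Characteristic polynomial: t^3 - 7t^2 + 10t = t(t - 5)(t - 2), so the eigenvalues are 0, 2, 5.
t=0: eigenvector (0, 1, 0).
t=5: eigenvector (1, 0, 1).
t=2: eigenvector (0, -2, 1).
P = [[0, 1, 0], [1, 0, -2], [0, 1, 1]], D = diag(0, 5, 2), P⁻¹ = [[-2, 1, 2], [1, 0, 0], [-1, 0, 1]].
L² = P·diag(0, 25, 4)·P⁻¹ = [[25, 0, 0], [8, 0, -8], [21, 0, 4]].
The requested entry is 21.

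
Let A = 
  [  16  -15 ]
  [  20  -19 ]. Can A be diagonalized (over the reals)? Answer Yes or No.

Yes

Characteristic polynomial: p(t) = t^2 + 3t - 4 = (t - 1)(t + 4).
All 2 eigenvalues are distinct, so A is diagonalizable.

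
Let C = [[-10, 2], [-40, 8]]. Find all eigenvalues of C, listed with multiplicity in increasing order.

-2, 0

Characteristic polynomial: p(λ) = λ^2 + 2λ = λ(λ + 2).
Roots (with multiplicity): -2, 0.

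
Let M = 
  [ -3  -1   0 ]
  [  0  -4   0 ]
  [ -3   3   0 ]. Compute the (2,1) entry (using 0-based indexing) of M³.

Characteristic polynomial: r^3 + 7r^2 + 12r = r(r + 3)(r + 4), so the eigenvalues are -4, -3, 0.
r=-3: eigenvector (1, 0, 1).
r=-4: eigenvector (1, 1, 0).
r=0: eigenvector (0, 0, 1).
P = [[1, 1, 0], [0, 1, 0], [1, 0, 1]], D = diag(-3, -4, 0), P⁻¹ = [[1, -1, 0], [0, 1, 0], [-1, 1, 1]].
M³ = P·diag(-27, -64, 0)·P⁻¹ = [[-27, -37, 0], [0, -64, 0], [-27, 27, 0]].
The requested entry is 27.

27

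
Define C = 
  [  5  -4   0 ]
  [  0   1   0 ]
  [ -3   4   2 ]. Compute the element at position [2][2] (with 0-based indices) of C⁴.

16

Characteristic polynomial: μ^3 - 8μ^2 + 17μ - 10 = (μ - 5)(μ - 2)(μ - 1), so the eigenvalues are 1, 2, 5.
μ=2: eigenvector (0, 0, 1).
μ=1: eigenvector (1, 1, -1).
μ=5: eigenvector (1, 0, -1).
P = [[0, 1, 1], [0, 1, 0], [1, -1, -1]], D = diag(2, 1, 5), P⁻¹ = [[1, 0, 1], [0, 1, 0], [1, -1, 0]].
C⁴ = P·diag(16, 1, 625)·P⁻¹ = [[625, -624, 0], [0, 1, 0], [-609, 624, 16]].
The requested entry is 16.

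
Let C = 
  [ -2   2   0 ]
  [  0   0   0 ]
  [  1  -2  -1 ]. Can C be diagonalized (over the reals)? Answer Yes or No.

Yes

Characteristic polynomial: p(s) = s^3 + 3s^2 + 2s = s(s + 1)(s + 2).
All 3 eigenvalues are distinct, so C is diagonalizable.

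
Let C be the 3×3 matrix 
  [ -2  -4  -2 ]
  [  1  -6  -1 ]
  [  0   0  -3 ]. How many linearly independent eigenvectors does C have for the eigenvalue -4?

C + 4I = [[2, -4, -2], [1, -2, -1], [0, 0, 1]].
This matrix has rank 2, so its null space has dimension 3 − 2 = 1.

1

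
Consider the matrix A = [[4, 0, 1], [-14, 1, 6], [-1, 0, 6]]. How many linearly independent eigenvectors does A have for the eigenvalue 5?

1

A − 5I = [[-1, 0, 1], [-14, -4, 6], [-1, 0, 1]].
This matrix has rank 2, so its null space has dimension 3 − 2 = 1.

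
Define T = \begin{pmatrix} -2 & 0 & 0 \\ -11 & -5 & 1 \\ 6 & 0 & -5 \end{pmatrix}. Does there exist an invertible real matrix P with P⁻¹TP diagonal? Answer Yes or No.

Characteristic polynomial: p(μ) = μ^3 + 12μ^2 + 45μ + 50 = (μ + 2)(μ + 5)^2.
μ = -5 has algebraic multiplicity 2; rank(T + 5I) = 2, so geometric multiplicity = 1.
Geometric multiplicity < algebraic multiplicity, so T is not diagonalizable.

No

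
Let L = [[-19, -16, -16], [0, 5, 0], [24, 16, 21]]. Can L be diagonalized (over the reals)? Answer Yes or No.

Yes

Characteristic polynomial: p(s) = s^3 - 7s^2 - 5s + 75 = (s - 5)^2(s + 3).
s = 5 has algebraic multiplicity 2; rank(L − 5I) = 1, so geometric multiplicity = 2.
Every eigenvalue has geometric = algebraic multiplicity, so L is diagonalizable.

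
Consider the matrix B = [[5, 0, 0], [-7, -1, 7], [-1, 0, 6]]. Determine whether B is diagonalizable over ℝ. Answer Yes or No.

Characteristic polynomial: p(μ) = μ^3 - 10μ^2 + 19μ + 30 = (μ - 6)(μ - 5)(μ + 1).
All 3 eigenvalues are distinct, so B is diagonalizable.

Yes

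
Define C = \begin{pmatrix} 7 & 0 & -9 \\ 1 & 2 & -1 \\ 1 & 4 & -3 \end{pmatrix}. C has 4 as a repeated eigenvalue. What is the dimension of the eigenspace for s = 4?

C − 4I = [[3, 0, -9], [1, -2, -1], [1, 4, -7]].
This matrix has rank 2, so its null space has dimension 3 − 2 = 1.

1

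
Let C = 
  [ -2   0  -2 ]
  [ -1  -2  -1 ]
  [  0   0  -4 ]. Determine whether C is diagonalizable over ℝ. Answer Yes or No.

Characteristic polynomial: p(t) = t^3 + 8t^2 + 20t + 16 = (t + 2)^2(t + 4).
t = -2 has algebraic multiplicity 2; rank(C + 2I) = 2, so geometric multiplicity = 1.
Geometric multiplicity < algebraic multiplicity, so C is not diagonalizable.

No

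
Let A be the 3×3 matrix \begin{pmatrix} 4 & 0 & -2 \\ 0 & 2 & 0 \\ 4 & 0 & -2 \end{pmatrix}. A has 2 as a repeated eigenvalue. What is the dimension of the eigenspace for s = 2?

A − 2I = [[2, 0, -2], [0, 0, 0], [4, 0, -4]].
This matrix has rank 1, so its null space has dimension 3 − 1 = 2.

2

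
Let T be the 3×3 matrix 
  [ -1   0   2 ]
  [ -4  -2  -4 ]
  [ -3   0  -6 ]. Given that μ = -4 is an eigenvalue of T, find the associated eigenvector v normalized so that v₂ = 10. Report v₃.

T + 4I = [[3, 0, 2], [-4, 2, -4], [-3, 0, -2]].
Solving (T + 4I)v = 0 gives the eigenspace spanned by (-10, 10, 15).
With v₂ = 10, v = (-10, 10, 15), so v₃ = 15.

15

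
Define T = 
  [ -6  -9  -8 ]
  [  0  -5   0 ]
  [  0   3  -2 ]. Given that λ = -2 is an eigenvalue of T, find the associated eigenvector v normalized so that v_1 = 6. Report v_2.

0

T + 2I = [[-4, -9, -8], [0, -3, 0], [0, 3, 0]].
Solving (T + 2I)v = 0 gives the eigenspace spanned by (6, 0, -3).
With v_1 = 6, v = (6, 0, -3), so v_2 = 0.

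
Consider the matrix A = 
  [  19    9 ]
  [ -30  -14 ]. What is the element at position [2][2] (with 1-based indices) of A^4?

-1274

Characteristic polynomial: t^2 - 5t + 4 = (t - 4)(t - 1), so the eigenvalues are 1, 4.
t=1: eigenvector (1, -2).
t=4: eigenvector (3, -5).
P = [[1, 3], [-2, -5]], D = diag(1, 4), P⁻¹ = [[-5, -3], [2, 1]].
A⁴ = P·diag(1, 256)·P⁻¹ = [[1531, 765], [-2550, -1274]].
The requested entry is -1274.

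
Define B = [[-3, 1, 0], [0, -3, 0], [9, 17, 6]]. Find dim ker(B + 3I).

B + 3I = [[0, 1, 0], [0, 0, 0], [9, 17, 9]].
This matrix has rank 2, so its null space has dimension 3 − 2 = 1.

1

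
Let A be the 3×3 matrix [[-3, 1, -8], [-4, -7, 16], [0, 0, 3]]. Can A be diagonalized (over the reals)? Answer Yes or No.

Characteristic polynomial: p(s) = s^3 + 7s^2 - 5s - 75 = (s - 3)(s + 5)^2.
s = -5 has algebraic multiplicity 2; rank(A + 5I) = 2, so geometric multiplicity = 1.
Geometric multiplicity < algebraic multiplicity, so A is not diagonalizable.

No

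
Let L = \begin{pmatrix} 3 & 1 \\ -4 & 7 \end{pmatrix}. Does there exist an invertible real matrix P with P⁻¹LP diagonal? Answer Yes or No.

No

Characteristic polynomial: p(s) = s^2 - 10s + 25 = (s - 5)^2.
s = 5 has algebraic multiplicity 2; rank(L − 5I) = 1, so geometric multiplicity = 1.
Geometric multiplicity < algebraic multiplicity, so L is not diagonalizable.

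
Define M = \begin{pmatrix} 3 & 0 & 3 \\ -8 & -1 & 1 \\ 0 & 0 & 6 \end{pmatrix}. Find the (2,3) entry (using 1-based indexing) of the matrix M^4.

Characteristic polynomial: t^3 - 8t^2 + 9t + 18 = (t - 6)(t - 3)(t + 1), so the eigenvalues are -1, 3, 6.
t=3: eigenvector (1, -2, 0).
t=-1: eigenvector (0, 1, 0).
t=6: eigenvector (1, -1, 1).
P = [[1, 0, 1], [-2, 1, -1], [0, 0, 1]], D = diag(3, -1, 6), P⁻¹ = [[1, 0, -1], [2, 1, -1], [0, 0, 1]].
M⁴ = P·diag(81, 1, 1296)·P⁻¹ = [[81, 0, 1215], [-160, 1, -1135], [0, 0, 1296]].
The requested entry is -1135.

-1135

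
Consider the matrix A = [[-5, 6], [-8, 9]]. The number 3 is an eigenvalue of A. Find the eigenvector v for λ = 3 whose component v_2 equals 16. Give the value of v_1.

12

A − 3I = [[-8, 6], [-8, 6]].
Solving (A − 3I)v = 0 gives the eigenspace spanned by (12, 16).
With v_2 = 16, v = (12, 16), so v_1 = 12.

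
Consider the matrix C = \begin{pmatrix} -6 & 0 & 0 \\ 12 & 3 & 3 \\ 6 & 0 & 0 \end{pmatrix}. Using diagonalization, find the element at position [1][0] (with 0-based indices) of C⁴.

-1134

Characteristic polynomial: r^3 + 3r^2 - 18r = r(r - 3)(r + 6), so the eigenvalues are -6, 0, 3.
r=-6: eigenvector (1, -1, -1).
r=3: eigenvector (0, 1, 0).
r=0: eigenvector (0, -1, 1).
P = [[1, 0, 0], [-1, 1, -1], [-1, 0, 1]], D = diag(-6, 3, 0), P⁻¹ = [[1, 0, 0], [2, 1, 1], [1, 0, 1]].
C⁴ = P·diag(1296, 81, 0)·P⁻¹ = [[1296, 0, 0], [-1134, 81, 81], [-1296, 0, 0]].
The requested entry is -1134.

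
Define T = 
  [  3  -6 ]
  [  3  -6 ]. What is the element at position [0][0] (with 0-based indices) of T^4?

Characteristic polynomial: λ^2 + 3λ = λ(λ + 3), so the eigenvalues are -3, 0.
λ=-3: eigenvector (1, 1).
λ=0: eigenvector (-2, -1).
P = [[1, -2], [1, -1]], D = diag(-3, 0), P⁻¹ = [[-1, 2], [-1, 1]].
T⁴ = P·diag(81, 0)·P⁻¹ = [[-81, 162], [-81, 162]].
The requested entry is -81.

-81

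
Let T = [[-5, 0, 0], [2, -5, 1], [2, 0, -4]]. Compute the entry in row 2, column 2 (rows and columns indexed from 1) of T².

Characteristic polynomial: r^3 + 14r^2 + 65r + 100 = (r + 4)(r + 5)^2, so the eigenvalues are -5, -5, -4.
r=-5: eigenvector (1, -3, -2).
r=-5: eigenvector (0, 1, 0).
r=-4: eigenvector (0, 1, 1).
P = [[1, 0, 0], [-3, 1, 1], [-2, 0, 1]], D = diag(-5, -5, -4), P⁻¹ = [[1, 0, 0], [1, 1, -1], [2, 0, 1]].
T² = P·diag(25, 25, 16)·P⁻¹ = [[25, 0, 0], [-18, 25, -9], [-18, 0, 16]].
The requested entry is 25.

25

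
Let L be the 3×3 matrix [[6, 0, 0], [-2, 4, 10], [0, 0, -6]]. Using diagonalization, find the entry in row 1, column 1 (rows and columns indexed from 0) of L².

Characteristic polynomial: t^3 - 4t^2 - 36t + 144 = (t - 6)(t - 4)(t + 6), so the eigenvalues are -6, 4, 6.
t=6: eigenvector (1, -1, 0).
t=4: eigenvector (0, 1, 0).
t=-6: eigenvector (0, -1, 1).
P = [[1, 0, 0], [-1, 1, -1], [0, 0, 1]], D = diag(6, 4, -6), P⁻¹ = [[1, 0, 0], [1, 1, 1], [0, 0, 1]].
L² = P·diag(36, 16, 36)·P⁻¹ = [[36, 0, 0], [-20, 16, -20], [0, 0, 36]].
The requested entry is 16.

16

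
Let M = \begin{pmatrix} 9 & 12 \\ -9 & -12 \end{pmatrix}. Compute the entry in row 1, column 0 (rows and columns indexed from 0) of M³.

-81

Characteristic polynomial: μ^2 + 3μ = μ(μ + 3), so the eigenvalues are -3, 0.
μ=-3: eigenvector (-1, 1).
μ=0: eigenvector (4, -3).
P = [[-1, 4], [1, -3]], D = diag(-3, 0), P⁻¹ = [[3, 4], [1, 1]].
M³ = P·diag(-27, 0)·P⁻¹ = [[81, 108], [-81, -108]].
The requested entry is -81.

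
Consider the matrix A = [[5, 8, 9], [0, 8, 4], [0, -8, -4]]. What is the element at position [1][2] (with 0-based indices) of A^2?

Characteristic polynomial: r^3 - 9r^2 + 20r = r(r - 5)(r - 4), so the eigenvalues are 0, 4, 5.
r=4: eigenvector (-1, -1, 1).
r=0: eigenvector (-2, -1, 2).
r=5: eigenvector (1, 0, 0).
P = [[-1, -2, 1], [-1, -1, 0], [1, 2, 0]], D = diag(4, 0, 5), P⁻¹ = [[0, -2, -1], [0, 1, 1], [1, 0, 1]].
A² = P·diag(16, 0, 25)·P⁻¹ = [[25, 32, 41], [0, 32, 16], [0, -32, -16]].
The requested entry is 16.

16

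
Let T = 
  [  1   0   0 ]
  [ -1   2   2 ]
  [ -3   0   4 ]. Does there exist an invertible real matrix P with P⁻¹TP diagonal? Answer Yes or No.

Yes

Characteristic polynomial: p(μ) = μ^3 - 7μ^2 + 14μ - 8 = (μ - 4)(μ - 2)(μ - 1).
All 3 eigenvalues are distinct, so T is diagonalizable.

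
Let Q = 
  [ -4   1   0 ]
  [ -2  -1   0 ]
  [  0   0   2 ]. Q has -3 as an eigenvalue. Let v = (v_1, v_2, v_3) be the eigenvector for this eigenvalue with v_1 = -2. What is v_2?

-2

Q + 3I = [[-1, 1, 0], [-2, 2, 0], [0, 0, 5]].
Solving (Q + 3I)v = 0 gives the eigenspace spanned by (-2, -2, 0).
With v_1 = -2, v = (-2, -2, 0), so v_2 = -2.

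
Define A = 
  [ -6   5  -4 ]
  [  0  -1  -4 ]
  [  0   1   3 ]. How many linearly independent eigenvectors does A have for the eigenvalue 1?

1

A − 1I = [[-7, 5, -4], [0, -2, -4], [0, 1, 2]].
This matrix has rank 2, so its null space has dimension 3 − 2 = 1.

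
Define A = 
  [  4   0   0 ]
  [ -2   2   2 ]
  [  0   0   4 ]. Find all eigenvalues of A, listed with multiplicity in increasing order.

2, 4, 4

Characteristic polynomial: p(λ) = λ^3 - 10λ^2 + 32λ - 32 = (λ - 4)^2(λ - 2).
Roots (with multiplicity): 2, 4, 4.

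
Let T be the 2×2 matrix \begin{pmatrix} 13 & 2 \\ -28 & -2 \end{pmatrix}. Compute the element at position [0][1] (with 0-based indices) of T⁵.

9302

Characteristic polynomial: s^2 - 11s + 30 = (s - 6)(s - 5), so the eigenvalues are 5, 6.
s=6: eigenvector (2, -7).
s=5: eigenvector (1, -4).
P = [[2, 1], [-7, -4]], D = diag(6, 5), P⁻¹ = [[4, 1], [-7, -2]].
T⁵ = P·diag(7776, 3125)·P⁻¹ = [[40333, 9302], [-130228, -29432]].
The requested entry is 9302.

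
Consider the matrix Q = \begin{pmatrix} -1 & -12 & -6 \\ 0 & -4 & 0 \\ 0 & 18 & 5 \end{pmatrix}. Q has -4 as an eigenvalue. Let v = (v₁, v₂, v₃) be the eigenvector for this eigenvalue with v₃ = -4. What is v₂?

2

Q + 4I = [[3, -12, -6], [0, 0, 0], [0, 18, 9]].
Solving (Q + 4I)v = 0 gives the eigenspace spanned by (0, 2, -4).
With v₃ = -4, v = (0, 2, -4), so v₂ = 2.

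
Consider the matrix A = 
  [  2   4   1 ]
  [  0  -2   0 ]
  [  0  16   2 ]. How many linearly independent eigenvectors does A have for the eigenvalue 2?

1

A − 2I = [[0, 4, 1], [0, -4, 0], [0, 16, 0]].
This matrix has rank 2, so its null space has dimension 3 − 2 = 1.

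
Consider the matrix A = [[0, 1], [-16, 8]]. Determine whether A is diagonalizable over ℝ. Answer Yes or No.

Characteristic polynomial: p(r) = r^2 - 8r + 16 = (r - 4)^2.
r = 4 has algebraic multiplicity 2; rank(A − 4I) = 1, so geometric multiplicity = 1.
Geometric multiplicity < algebraic multiplicity, so A is not diagonalizable.

No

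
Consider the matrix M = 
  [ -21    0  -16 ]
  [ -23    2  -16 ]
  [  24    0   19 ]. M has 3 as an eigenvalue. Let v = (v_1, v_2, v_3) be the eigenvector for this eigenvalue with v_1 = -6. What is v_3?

M − 3I = [[-24, 0, -16], [-23, -1, -16], [24, 0, 16]].
Solving (M − 3I)v = 0 gives the eigenspace spanned by (-6, -6, 9).
With v_1 = -6, v = (-6, -6, 9), so v_3 = 9.

9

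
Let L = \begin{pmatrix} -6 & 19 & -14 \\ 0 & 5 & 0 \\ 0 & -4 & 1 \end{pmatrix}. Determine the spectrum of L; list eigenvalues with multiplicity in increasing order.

Characteristic polynomial: p(μ) = μ^3 - 31μ + 30 = (μ - 5)(μ - 1)(μ + 6).
Roots (with multiplicity): -6, 1, 5.

-6, 1, 5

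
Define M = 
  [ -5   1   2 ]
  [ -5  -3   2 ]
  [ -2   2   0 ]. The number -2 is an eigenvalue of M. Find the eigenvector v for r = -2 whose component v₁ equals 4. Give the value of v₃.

M + 2I = [[-3, 1, 2], [-5, -1, 2], [-2, 2, 2]].
Solving (M + 2I)v = 0 gives the eigenspace spanned by (4, -4, 8).
With v₁ = 4, v = (4, -4, 8), so v₃ = 8.

8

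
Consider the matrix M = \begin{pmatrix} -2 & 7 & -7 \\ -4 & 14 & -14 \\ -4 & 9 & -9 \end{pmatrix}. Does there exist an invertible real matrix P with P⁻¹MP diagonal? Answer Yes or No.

Characteristic polynomial: p(s) = s^3 - 3s^2 - 10s = s(s - 5)(s + 2).
All 3 eigenvalues are distinct, so M is diagonalizable.

Yes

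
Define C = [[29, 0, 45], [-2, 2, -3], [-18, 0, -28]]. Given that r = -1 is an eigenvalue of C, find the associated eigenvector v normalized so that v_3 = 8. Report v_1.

C + 1I = [[30, 0, 45], [-2, 3, -3], [-18, 0, -27]].
Solving (C + 1I)v = 0 gives the eigenspace spanned by (-12, 0, 8).
With v_3 = 8, v = (-12, 0, 8), so v_1 = -12.

-12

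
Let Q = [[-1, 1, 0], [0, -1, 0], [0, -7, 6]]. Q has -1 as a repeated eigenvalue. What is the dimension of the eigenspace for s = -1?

Q + 1I = [[0, 1, 0], [0, 0, 0], [0, -7, 7]].
This matrix has rank 2, so its null space has dimension 3 − 2 = 1.

1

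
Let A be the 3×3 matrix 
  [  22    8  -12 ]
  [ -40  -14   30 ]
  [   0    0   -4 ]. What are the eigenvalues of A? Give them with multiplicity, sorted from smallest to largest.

Characteristic polynomial: p(μ) = μ^3 - 4μ^2 - 20μ + 48 = (μ - 6)(μ - 2)(μ + 4).
Roots (with multiplicity): -4, 2, 6.

-4, 2, 6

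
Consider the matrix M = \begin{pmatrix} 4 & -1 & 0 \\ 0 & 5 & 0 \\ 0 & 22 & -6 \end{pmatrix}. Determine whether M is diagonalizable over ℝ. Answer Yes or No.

Characteristic polynomial: p(s) = s^3 - 3s^2 - 34s + 120 = (s - 5)(s - 4)(s + 6).
All 3 eigenvalues are distinct, so M is diagonalizable.

Yes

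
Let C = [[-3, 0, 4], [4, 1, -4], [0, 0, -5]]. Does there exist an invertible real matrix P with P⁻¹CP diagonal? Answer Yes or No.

Yes

Characteristic polynomial: p(s) = s^3 + 7s^2 + 7s - 15 = (s - 1)(s + 3)(s + 5).
All 3 eigenvalues are distinct, so C is diagonalizable.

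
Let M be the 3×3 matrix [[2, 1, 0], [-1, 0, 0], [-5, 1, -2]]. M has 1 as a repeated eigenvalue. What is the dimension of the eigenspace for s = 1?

M − 1I = [[1, 1, 0], [-1, -1, 0], [-5, 1, -3]].
This matrix has rank 2, so its null space has dimension 3 − 2 = 1.

1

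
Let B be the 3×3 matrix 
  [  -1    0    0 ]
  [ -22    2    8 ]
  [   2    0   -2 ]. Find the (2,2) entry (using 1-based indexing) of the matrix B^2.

Characteristic polynomial: s^3 + s^2 - 4s - 4 = (s - 2)(s + 1)(s + 2), so the eigenvalues are -2, -1, 2.
s=2: eigenvector (0, 1, 0).
s=-1: eigenvector (1, 2, 2).
s=-2: eigenvector (0, -2, 1).
P = [[0, 1, 0], [1, 2, -2], [0, 2, 1]], D = diag(2, -1, -2), P⁻¹ = [[-6, 1, 2], [1, 0, 0], [-2, 0, 1]].
B² = P·diag(4, 1, 4)·P⁻¹ = [[1, 0, 0], [-6, 4, 0], [-6, 0, 4]].
The requested entry is 4.

4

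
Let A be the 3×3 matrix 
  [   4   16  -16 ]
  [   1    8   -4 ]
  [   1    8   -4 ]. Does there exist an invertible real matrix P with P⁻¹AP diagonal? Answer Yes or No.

Characteristic polynomial: p(s) = s^3 - 8s^2 + 16s = s(s - 4)^2.
s = 4 has algebraic multiplicity 2; rank(A − 4I) = 2, so geometric multiplicity = 1.
Geometric multiplicity < algebraic multiplicity, so A is not diagonalizable.

No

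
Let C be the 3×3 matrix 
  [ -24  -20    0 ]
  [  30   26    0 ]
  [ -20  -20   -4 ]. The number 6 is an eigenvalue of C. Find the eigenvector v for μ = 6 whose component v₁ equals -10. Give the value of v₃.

C − 6I = [[-30, -20, 0], [30, 20, 0], [-20, -20, -10]].
Solving (C − 6I)v = 0 gives the eigenspace spanned by (-10, 15, -10).
With v₁ = -10, v = (-10, 15, -10), so v₃ = -10.

-10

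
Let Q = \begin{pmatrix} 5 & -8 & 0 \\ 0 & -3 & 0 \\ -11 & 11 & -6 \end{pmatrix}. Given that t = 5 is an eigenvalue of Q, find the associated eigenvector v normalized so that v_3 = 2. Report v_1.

Q − 5I = [[0, -8, 0], [0, -8, 0], [-11, 11, -11]].
Solving (Q − 5I)v = 0 gives the eigenspace spanned by (-2, 0, 2).
With v_3 = 2, v = (-2, 0, 2), so v_1 = -2.

-2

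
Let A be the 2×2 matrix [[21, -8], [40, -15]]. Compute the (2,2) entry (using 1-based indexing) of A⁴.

Characteristic polynomial: r^2 - 6r + 5 = (r - 5)(r - 1), so the eigenvalues are 1, 5.
r=1: eigenvector (2, 5).
r=5: eigenvector (1, 2).
P = [[2, 1], [5, 2]], D = diag(1, 5), P⁻¹ = [[-2, 1], [5, -2]].
A⁴ = P·diag(1, 625)·P⁻¹ = [[3121, -1248], [6240, -2495]].
The requested entry is -2495.

-2495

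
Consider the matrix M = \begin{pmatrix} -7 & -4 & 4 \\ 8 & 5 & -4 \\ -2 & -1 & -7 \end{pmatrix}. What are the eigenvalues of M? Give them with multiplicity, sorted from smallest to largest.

-5, -5, 1

Characteristic polynomial: p(t) = t^3 + 9t^2 + 15t - 25 = (t - 1)(t + 5)^2.
Roots (with multiplicity): -5, -5, 1.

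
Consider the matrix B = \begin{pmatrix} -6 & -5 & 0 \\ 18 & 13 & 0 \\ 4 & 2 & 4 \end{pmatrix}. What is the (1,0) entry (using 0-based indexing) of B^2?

Characteristic polynomial: t^3 - 11t^2 + 40t - 48 = (t - 4)^2(t - 3), so the eigenvalues are 3, 4, 4.
t=4: eigenvector (1, -2, 0).
t=3: eigenvector (5, -9, -2).
t=4: eigenvector (-2, 4, 1).
P = [[1, 5, -2], [-2, -9, 4], [0, -2, 1]], D = diag(4, 3, 4), P⁻¹ = [[-1, -1, 2], [2, 1, 0], [4, 2, 1]].
B² = P·diag(16, 9, 16)·P⁻¹ = [[-54, -35, 0], [126, 79, 0], [28, 14, 16]].
The requested entry is 126.

126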